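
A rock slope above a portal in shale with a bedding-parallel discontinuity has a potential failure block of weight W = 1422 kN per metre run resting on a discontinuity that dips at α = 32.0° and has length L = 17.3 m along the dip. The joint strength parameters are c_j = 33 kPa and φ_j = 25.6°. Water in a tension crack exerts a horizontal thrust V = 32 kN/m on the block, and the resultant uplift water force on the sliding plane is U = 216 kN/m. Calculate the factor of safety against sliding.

FS = 1.33

Resolving the block weight along and normal to the plane and applying the Mohr–Coulomb strength on the joint:
N' = W cosα − U − V sinα = 1422·cos32.0° − 216 − 32·sin32.0° = 973.0 kN/m
Driving force T = W sinα + V cosα = 1422·sin32.0° + 32·cos32.0° = 780.7 kN/m
Resisting force R = c_j·L + N'·tanφ_j = 33·17.3 + 973.0·tan25.6° = 570.9 + 466.2 = 1037.1 kN/m
FS = R / T = 1037.1 / 780.7 = 1.328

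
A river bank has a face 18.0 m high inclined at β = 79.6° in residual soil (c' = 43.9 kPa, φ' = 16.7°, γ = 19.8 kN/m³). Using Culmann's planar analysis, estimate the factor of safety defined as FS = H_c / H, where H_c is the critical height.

FS = 0.85

H_c = (4c'/γ) · sinβ cosφ' / [1 − cos(β − φ')]
    = (4·43.9/19.8) · sin79.6°·cos16.7° / [1 − cos62.9°]
    = 8.869 · 0.9421 / 0.5445 = 15.35 m
FS = H_c / H = 15.35 / 18.0 = 0.853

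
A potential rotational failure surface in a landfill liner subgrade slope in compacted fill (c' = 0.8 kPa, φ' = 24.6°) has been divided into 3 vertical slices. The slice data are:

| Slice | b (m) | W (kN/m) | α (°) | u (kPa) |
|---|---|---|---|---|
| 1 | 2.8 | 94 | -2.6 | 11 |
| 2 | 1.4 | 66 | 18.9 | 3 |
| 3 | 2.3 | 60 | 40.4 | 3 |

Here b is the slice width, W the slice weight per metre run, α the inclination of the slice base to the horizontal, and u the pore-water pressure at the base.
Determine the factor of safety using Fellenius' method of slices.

FS = 1.39

Ordinary method of slices: FS = Σ[c'·Δl_i + (W_i cosα_i − u_i·Δl_i)·tanφ'] / Σ W_i sinα_i, with Δl_i = b_i / cosα_i.
Slice 1: Δl = 2.8/cos(-2.6°) = 2.803 m; N'_1 = 94·cos(-2.6°) − 11·2.803 = 63.1; c'Δl = 2.24; W sinα = -4.3
Slice 2: Δl = 1.4/cos18.9° = 1.480 m; N'_2 = 66·cos18.9° − 3·1.480 = 58.0; c'Δl = 1.18; W sinα = 21.4
Slice 3: Δl = 2.3/cos40.4° = 3.020 m; N'_3 = 60·cos40.4° − 3·3.020 = 36.6; c'Δl = 2.42; W sinα = 38.9
Σc'Δl = 5.8 kN/m; ΣN' = 157.7 kN/m; ΣW sinα = 56.0 kN/m
Resisting = 5.8 + 157.7·tan24.6° = 5.8 + 72.2 = 78.0 kN/m
FS = 78.0 / 56.0 = 1.394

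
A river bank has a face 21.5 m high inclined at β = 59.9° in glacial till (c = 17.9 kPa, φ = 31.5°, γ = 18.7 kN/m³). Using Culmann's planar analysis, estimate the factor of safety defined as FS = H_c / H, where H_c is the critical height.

H_c = (4c/γ) · sinβ cosφ / [1 − cos(β − φ)]
    = (4·17.9/18.7) · sin59.9°·cos31.5° / [1 − cos28.4°]
    = 3.829 · 0.7377 / 0.1204 = 23.47 m
FS = H_c / H = 23.47 / 21.5 = 1.092

FS = 1.09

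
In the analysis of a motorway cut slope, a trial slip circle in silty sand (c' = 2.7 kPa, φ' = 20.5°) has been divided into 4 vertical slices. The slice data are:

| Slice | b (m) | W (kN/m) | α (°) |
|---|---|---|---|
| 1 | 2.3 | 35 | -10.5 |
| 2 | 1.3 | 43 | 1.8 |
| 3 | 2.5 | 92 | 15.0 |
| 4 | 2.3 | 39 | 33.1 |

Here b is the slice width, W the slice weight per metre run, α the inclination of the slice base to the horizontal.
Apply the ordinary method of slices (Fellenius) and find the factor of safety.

Ordinary method of slices: FS = Σ[c'·Δl_i + (W_i cosα_i)·tanφ'] / Σ W_i sinα_i, with Δl_i = b_i / cosα_i.
Slice 1: Δl = 2.3/cos(-10.5°) = 2.339 m; N'_1 = 35·cos(-10.5°) = 34.4; c'Δl = 6.32; W sinα = -6.4
Slice 2: Δl = 1.3/cos1.8° = 1.301 m; N'_2 = 43·cos1.8° = 43.0; c'Δl = 3.51; W sinα = 1.4
Slice 3: Δl = 2.5/cos15.0° = 2.588 m; N'_3 = 92·cos15.0° = 88.9; c'Δl = 6.99; W sinα = 23.8
Slice 4: Δl = 2.3/cos33.1° = 2.746 m; N'_4 = 39·cos33.1° = 32.7; c'Δl = 7.41; W sinα = 21.3
Σc'Δl = 24.2 kN/m; ΣN' = 198.9 kN/m; ΣW sinα = 40.1 kN/m
Resisting = 24.2 + 198.9·tan20.5° = 24.2 + 74.4 = 98.6 kN/m
FS = 98.6 / 40.1 = 2.460

FS = 2.46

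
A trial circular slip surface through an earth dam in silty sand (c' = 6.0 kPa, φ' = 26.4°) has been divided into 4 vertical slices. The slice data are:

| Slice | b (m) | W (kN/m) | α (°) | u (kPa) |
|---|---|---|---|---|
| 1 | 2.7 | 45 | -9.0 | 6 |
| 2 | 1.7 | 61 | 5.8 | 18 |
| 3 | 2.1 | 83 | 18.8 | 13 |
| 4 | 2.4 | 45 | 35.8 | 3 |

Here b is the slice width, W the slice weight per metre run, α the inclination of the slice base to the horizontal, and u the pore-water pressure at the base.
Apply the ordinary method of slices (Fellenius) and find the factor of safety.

Ordinary method of slices: FS = Σ[c'·Δl_i + (W_i cosα_i − u_i·Δl_i)·tanφ'] / Σ W_i sinα_i, with Δl_i = b_i / cosα_i.
Slice 1: Δl = 2.7/cos(-9.0°) = 2.734 m; N'_1 = 45·cos(-9.0°) − 6·2.734 = 28.0; c'Δl = 16.40; W sinα = -7.0
Slice 2: Δl = 1.7/cos5.8° = 1.709 m; N'_2 = 61·cos5.8° − 18·1.709 = 29.9; c'Δl = 10.25; W sinα = 6.2
Slice 3: Δl = 2.1/cos18.8° = 2.218 m; N'_3 = 83·cos18.8° − 13·2.218 = 49.7; c'Δl = 13.31; W sinα = 26.7
Slice 4: Δl = 2.4/cos35.8° = 2.959 m; N'_4 = 45·cos35.8° − 3·2.959 = 27.6; c'Δl = 17.75; W sinα = 26.3
Σc'Δl = 57.7 kN/m; ΣN' = 135.3 kN/m; ΣW sinα = 52.2 kN/m
Resisting = 57.7 + 135.3·tan26.4° = 57.7 + 67.2 = 124.9 kN/m
FS = 124.9 / 52.2 = 2.393

FS = 2.39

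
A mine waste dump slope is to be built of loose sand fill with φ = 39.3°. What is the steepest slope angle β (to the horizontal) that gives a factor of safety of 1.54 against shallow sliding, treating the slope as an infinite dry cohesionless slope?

For an infinite dry cohesionless slope FS = tanφ/tanβ, so tanβ = tanφ / FS.
tanβ = tan39.3° / 1.54 = 0.8185 / 1.54 = 0.5315
β = arctan(0.5315) = 27.99°

β = 28.0°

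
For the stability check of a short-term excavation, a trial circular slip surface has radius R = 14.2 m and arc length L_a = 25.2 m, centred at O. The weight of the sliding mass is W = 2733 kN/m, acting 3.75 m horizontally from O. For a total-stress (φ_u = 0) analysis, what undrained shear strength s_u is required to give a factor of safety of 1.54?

FS = s_u·L_a·R / (W·d), so s_u = FS·W·d / (L_a·R).
s_u = 1.54·2733·3.75 / (25.20·14.2) = 15783.1 / 357.84 = 44.11 kPa

s_u = 44.1 kPa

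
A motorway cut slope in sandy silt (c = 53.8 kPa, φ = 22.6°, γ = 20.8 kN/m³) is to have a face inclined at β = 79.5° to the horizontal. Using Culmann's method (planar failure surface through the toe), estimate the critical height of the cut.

Culmann's analysis gives the critical failure plane at α_cr = (β + φ)/2 = (79.5 + 22.6)/2 = 51.0°, and the critical height
H_c = (4c/γ) · sinβ cosφ / [1 − cos(β − φ)]
    = (4·53.8/20.8) · sin79.5°·cos22.6° / [1 − cos(56.9°)]
    = 10.346 · 0.9833·0.9232 / [1 − 0.5461]
    = 10.346 · 0.9078 / 0.4539
    = 20.69 m

H_c = 20.69 m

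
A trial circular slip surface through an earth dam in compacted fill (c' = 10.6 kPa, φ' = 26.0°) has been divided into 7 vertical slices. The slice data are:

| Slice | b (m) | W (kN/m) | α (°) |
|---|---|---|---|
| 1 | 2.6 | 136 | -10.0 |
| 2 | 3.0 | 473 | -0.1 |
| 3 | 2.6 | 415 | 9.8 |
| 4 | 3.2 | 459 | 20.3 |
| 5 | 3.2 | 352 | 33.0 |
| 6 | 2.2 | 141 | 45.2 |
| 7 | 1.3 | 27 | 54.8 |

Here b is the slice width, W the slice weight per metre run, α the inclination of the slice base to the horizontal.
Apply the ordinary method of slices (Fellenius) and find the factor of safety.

FS = 2.17

Ordinary method of slices: FS = Σ[c'·Δl_i + (W_i cosα_i)·tanφ'] / Σ W_i sinα_i, with Δl_i = b_i / cosα_i.
Slice 1: Δl = 2.6/cos(-10.0°) = 2.640 m; N'_1 = 136·cos(-10.0°) = 133.9; c'Δl = 27.99; W sinα = -23.6
Slice 2: Δl = 3.0/cos(-0.1°) = 3.000 m; N'_2 = 473·cos(-0.1°) = 473.0; c'Δl = 31.80; W sinα = -0.8
Slice 3: Δl = 2.6/cos9.8° = 2.639 m; N'_3 = 415·cos9.8° = 408.9; c'Δl = 27.97; W sinα = 70.6
Slice 4: Δl = 3.2/cos20.3° = 3.412 m; N'_4 = 459·cos20.3° = 430.5; c'Δl = 36.17; W sinα = 159.2
Slice 5: Δl = 3.2/cos33.0° = 3.816 m; N'_5 = 352·cos33.0° = 295.2; c'Δl = 40.44; W sinα = 191.7
Slice 6: Δl = 2.2/cos45.2° = 3.122 m; N'_6 = 141·cos45.2° = 99.4; c'Δl = 33.10; W sinα = 100.0
Slice 7: Δl = 1.3/cos54.8° = 2.255 m; N'_7 = 27·cos54.8° = 15.6; c'Δl = 23.91; W sinα = 22.1
Σc'Δl = 221.4 kN/m; ΣN' = 1856.5 kN/m; ΣW sinα = 519.3 kN/m
Resisting = 221.4 + 1856.5·tan26.0° = 221.4 + 905.5 = 1126.8 kN/m
FS = 1126.8 / 519.3 = 2.170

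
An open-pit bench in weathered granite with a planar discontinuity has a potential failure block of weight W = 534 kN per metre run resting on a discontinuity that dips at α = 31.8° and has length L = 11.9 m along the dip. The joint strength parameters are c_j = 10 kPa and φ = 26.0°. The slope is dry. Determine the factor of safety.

FS = 1.21

Resolving the block weight along and normal to the plane and applying the Mohr–Coulomb strength on the joint:
N' = W cosα = 534·cos31.8° = 453.8 kN/m
Driving force T = W sinα = 534·sin31.8° = 281.4 kN/m
Resisting force R = c_j·L + N'·tanφ = 10·11.9 + 453.8·tan26.0° = 119.0 + 221.4 = 340.4 kN/m
FS = R / T = 340.4 / 281.4 = 1.210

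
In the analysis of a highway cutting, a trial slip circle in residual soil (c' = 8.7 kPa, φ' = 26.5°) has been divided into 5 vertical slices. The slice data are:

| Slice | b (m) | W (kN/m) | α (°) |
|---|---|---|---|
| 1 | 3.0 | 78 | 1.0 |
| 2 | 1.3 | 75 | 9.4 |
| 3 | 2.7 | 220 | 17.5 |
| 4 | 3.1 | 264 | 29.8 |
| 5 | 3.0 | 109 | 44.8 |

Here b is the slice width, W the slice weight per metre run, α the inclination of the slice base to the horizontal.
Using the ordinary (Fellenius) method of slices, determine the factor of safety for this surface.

Ordinary method of slices: FS = Σ[c'·Δl_i + (W_i cosα_i)·tanφ'] / Σ W_i sinα_i, with Δl_i = b_i / cosα_i.
Slice 1: Δl = 3.0/cos1.0° = 3.000 m; N'_1 = 78·cos1.0° = 78.0; c'Δl = 26.10; W sinα = 1.4
Slice 2: Δl = 1.3/cos9.4° = 1.318 m; N'_2 = 75·cos9.4° = 74.0; c'Δl = 11.46; W sinα = 12.2
Slice 3: Δl = 2.7/cos17.5° = 2.831 m; N'_3 = 220·cos17.5° = 209.8; c'Δl = 24.63; W sinα = 66.2
Slice 4: Δl = 3.1/cos29.8° = 3.572 m; N'_4 = 264·cos29.8° = 229.1; c'Δl = 31.08; W sinα = 131.2
Slice 5: Δl = 3.0/cos44.8° = 4.228 m; N'_5 = 109·cos44.8° = 77.3; c'Δl = 36.78; W sinα = 76.8
Σc'Δl = 130.1 kN/m; ΣN' = 668.2 kN/m; ΣW sinα = 287.8 kN/m
Resisting = 130.1 + 668.2·tan26.5° = 130.1 + 333.2 = 463.2 kN/m
FS = 463.2 / 287.8 = 1.610

FS = 1.61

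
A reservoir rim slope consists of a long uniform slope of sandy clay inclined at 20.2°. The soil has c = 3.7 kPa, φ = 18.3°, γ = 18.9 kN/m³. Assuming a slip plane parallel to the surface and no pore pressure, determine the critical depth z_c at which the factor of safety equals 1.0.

z_c = 5.97 m

Setting FS = 1.00 in FS = [c + γz cos²β tanφ] / [γz sinβ cosβ] and solving for z:
z = c / [γ cosβ (FS·sinβ − cosβ·tanφ)]
  = 3.7 / [18.9·cos20.2°·(1.00·sin20.2° − cos20.2°·tan18.3°)]
  = 3.7 / [18.9·0.9385·(1.00·0.3453 − 0.9385·0.3307)]
  = 3.7 / 0.6194 = 5.973 m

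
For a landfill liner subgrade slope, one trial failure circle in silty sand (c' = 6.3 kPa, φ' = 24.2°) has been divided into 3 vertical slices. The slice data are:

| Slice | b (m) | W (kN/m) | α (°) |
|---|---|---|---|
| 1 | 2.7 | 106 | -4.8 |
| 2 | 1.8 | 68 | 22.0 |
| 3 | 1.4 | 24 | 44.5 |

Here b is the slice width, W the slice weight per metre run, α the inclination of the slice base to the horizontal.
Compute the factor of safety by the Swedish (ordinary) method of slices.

Ordinary method of slices: FS = Σ[c'·Δl_i + (W_i cosα_i)·tanφ'] / Σ W_i sinα_i, with Δl_i = b_i / cosα_i.
Slice 1: Δl = 2.7/cos(-4.8°) = 2.710 m; N'_1 = 106·cos(-4.8°) = 105.6; c'Δl = 17.07; W sinα = -8.9
Slice 2: Δl = 1.8/cos22.0° = 1.941 m; N'_2 = 68·cos22.0° = 63.0; c'Δl = 12.23; W sinα = 25.5
Slice 3: Δl = 1.4/cos44.5° = 1.963 m; N'_3 = 24·cos44.5° = 17.1; c'Δl = 12.37; W sinα = 16.8
Σc'Δl = 41.7 kN/m; ΣN' = 185.8 kN/m; ΣW sinα = 33.4 kN/m
Resisting = 41.7 + 185.8·tan24.2° = 41.7 + 83.5 = 125.2 kN/m
FS = 125.2 / 33.4 = 3.745

FS = 3.74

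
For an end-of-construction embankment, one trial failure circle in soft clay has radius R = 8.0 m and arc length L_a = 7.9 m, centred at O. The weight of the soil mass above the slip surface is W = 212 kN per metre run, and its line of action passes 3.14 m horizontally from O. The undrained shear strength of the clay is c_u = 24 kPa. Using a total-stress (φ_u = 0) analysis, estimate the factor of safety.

Taking moments about the centre O, the resisting moment is provided by the undrained shear strength acting along the arc:
M_R = c_u·L_a·R = 24·7.90·8.0 = 1516.8 kN·m/m
M_D = W·d = 212·3.14 = 665.7 kN·m/m
FS = M_R / M_D = 1516.8 / 665.7 = 2.279

FS = 2.28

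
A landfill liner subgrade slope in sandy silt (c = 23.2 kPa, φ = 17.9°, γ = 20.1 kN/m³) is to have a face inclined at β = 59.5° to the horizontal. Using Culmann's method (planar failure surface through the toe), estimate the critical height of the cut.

Culmann's analysis gives the critical failure plane at α_cr = (β + φ)/2 = (59.5 + 17.9)/2 = 38.7°, and the critical height
H_c = (4c/γ) · sinβ cosφ / [1 − cos(β − φ)]
    = (4·23.2/20.1) · sin59.5°·cos17.9° / [1 − cos(41.6°)]
    = 4.617 · 0.8616·0.9516 / [1 − 0.7478]
    = 4.617 · 0.8199 / 0.2522
    = 15.01 m

H_c = 15.01 m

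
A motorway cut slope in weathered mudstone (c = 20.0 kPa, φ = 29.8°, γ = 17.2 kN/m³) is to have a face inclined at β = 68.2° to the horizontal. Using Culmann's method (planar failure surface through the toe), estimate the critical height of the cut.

Culmann's analysis gives the critical failure plane at α_cr = (β + φ)/2 = (68.2 + 29.8)/2 = 49.0°, and the critical height
H_c = (4c/γ) · sinβ cosφ / [1 − cos(β − φ)]
    = (4·20.0/17.2) · sin68.2°·cos29.8° / [1 − cos(38.4°)]
    = 4.651 · 0.9285·0.8678 / [1 − 0.7837]
    = 4.651 · 0.8057 / 0.2163
    = 17.32 m

H_c = 17.32 m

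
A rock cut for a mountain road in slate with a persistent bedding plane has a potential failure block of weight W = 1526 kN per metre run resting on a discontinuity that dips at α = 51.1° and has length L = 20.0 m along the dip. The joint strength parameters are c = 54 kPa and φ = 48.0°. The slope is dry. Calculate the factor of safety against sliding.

Resolving the block weight along and normal to the plane and applying the Mohr–Coulomb strength on the joint:
N' = W cosα = 1526·cos51.1° = 958.3 kN/m
Driving force T = W sinα = 1526·sin51.1° = 1187.6 kN/m
Resisting force R = c·L + N'·tanφ = 54·20.0 + 958.3·tan48.0° = 1080.0 + 1064.3 = 2144.3 kN/m
FS = R / T = 2144.3 / 1187.6 = 1.806

FS = 1.81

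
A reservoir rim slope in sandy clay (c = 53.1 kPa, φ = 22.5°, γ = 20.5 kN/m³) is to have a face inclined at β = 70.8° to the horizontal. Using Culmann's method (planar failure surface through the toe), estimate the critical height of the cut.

Culmann's analysis gives the critical failure plane at α_cr = (β + φ)/2 = (70.8 + 22.5)/2 = 46.6°, and the critical height
H_c = (4c/γ) · sinβ cosφ / [1 − cos(β − φ)]
    = (4·53.1/20.5) · sin70.8°·cos22.5° / [1 − cos(48.3°)]
    = 10.361 · 0.9444·0.9239 / [1 − 0.6652]
    = 10.361 · 0.8725 / 0.3348
    = 27.00 m

H_c = 27.00 m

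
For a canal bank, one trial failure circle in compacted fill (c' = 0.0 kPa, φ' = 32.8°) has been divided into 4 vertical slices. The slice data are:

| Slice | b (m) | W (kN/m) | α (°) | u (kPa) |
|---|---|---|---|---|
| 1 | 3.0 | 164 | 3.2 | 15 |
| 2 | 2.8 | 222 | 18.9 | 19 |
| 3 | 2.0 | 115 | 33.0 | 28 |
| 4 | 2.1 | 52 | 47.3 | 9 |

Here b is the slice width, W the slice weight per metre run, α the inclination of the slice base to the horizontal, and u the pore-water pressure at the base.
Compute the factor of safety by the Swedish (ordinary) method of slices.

Ordinary method of slices: FS = Σ[c'·Δl_i + (W_i cosα_i − u_i·Δl_i)·tanφ'] / Σ W_i sinα_i, with Δl_i = b_i / cosα_i.
Slice 1: Δl = 3.0/cos3.2° = 3.005 m; N'_1 = 164·cos3.2° − 15·3.005 = 118.7; c'Δl = 0.00; W sinα = 9.2
Slice 2: Δl = 2.8/cos18.9° = 2.960 m; N'_2 = 222·cos18.9° − 19·2.960 = 153.8; c'Δl = 0.00; W sinα = 71.9
Slice 3: Δl = 2.0/cos33.0° = 2.385 m; N'_3 = 115·cos33.0° − 28·2.385 = 29.7; c'Δl = 0.00; W sinα = 62.6
Slice 4: Δl = 2.1/cos47.3° = 3.097 m; N'_4 = 52·cos47.3° − 9·3.097 = 7.4; c'Δl = 0.00; W sinα = 38.2
Σc'Δl = 0.0 kN/m; ΣN' = 309.5 kN/m; ΣW sinα = 181.9 kN/m
Resisting = 0.0 + 309.5·tan32.8° = 0.0 + 199.5 = 199.5 kN/m
FS = 199.5 / 181.9 = 1.097

FS = 1.10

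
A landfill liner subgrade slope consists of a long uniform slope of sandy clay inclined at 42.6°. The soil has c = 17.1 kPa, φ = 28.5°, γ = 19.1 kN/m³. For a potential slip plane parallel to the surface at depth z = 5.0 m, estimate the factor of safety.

FS = 0.95

For an infinite slope with a slip plane parallel to the surface (no pore pressure): FS = [c + γz cos²β tanφ] / [γz sinβ cosβ].
γz = 19.1·5.0 = 95.50 kN/m²
Numerator = 17.1 + 95.50·cos²42.6°·tan28.5° = 17.1 + 95.50·0.5418·0.5430 = 45.196 kPa
Denominator = 95.50·sin42.6°·cos42.6° = 95.50·0.6769·0.7361 = 47.583 kPa
FS = 45.196 / 47.583 = 0.950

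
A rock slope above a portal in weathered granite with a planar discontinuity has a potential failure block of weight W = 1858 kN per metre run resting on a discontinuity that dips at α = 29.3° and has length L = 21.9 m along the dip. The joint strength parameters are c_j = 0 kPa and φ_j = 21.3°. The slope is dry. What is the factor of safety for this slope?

Resolving the block weight along and normal to the plane and applying the Mohr–Coulomb strength on the joint:
N' = W cosα = 1858·cos29.3° = 1620.3 kN/m
Driving force T = W sinα = 1858·sin29.3° = 909.3 kN/m
Resisting force R = c_j·L + N'·tanφ_j = 0·21.9 + 1620.3·tan21.3° = 0.0 + 631.7 = 631.7 kN/m
FS = R / T = 631.7 / 909.3 = 0.695

FS = 0.69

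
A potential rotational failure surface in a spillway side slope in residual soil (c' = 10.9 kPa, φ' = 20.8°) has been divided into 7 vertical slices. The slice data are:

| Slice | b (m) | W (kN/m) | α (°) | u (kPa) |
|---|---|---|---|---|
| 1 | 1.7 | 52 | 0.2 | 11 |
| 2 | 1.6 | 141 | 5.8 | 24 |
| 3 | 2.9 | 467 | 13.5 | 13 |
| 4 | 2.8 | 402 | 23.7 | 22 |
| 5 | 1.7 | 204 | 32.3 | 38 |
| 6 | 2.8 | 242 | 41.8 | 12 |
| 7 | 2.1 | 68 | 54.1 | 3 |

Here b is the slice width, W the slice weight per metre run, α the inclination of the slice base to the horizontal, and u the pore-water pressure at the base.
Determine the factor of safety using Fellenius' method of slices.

Ordinary method of slices: FS = Σ[c'·Δl_i + (W_i cosα_i − u_i·Δl_i)·tanφ'] / Σ W_i sinα_i, with Δl_i = b_i / cosα_i.
Slice 1: Δl = 1.7/cos0.2° = 1.700 m; N'_1 = 52·cos0.2° − 11·1.700 = 33.3; c'Δl = 18.53; W sinα = 0.2
Slice 2: Δl = 1.6/cos5.8° = 1.608 m; N'_2 = 141·cos5.8° − 24·1.608 = 101.7; c'Δl = 17.53; W sinα = 14.2
Slice 3: Δl = 2.9/cos13.5° = 2.982 m; N'_3 = 467·cos13.5° − 13·2.982 = 415.3; c'Δl = 32.51; W sinα = 109.0
Slice 4: Δl = 2.8/cos23.7° = 3.058 m; N'_4 = 402·cos23.7° − 22·3.058 = 300.8; c'Δl = 33.33; W sinα = 161.6
Slice 5: Δl = 1.7/cos32.3° = 2.011 m; N'_5 = 204·cos32.3° − 38·2.011 = 96.0; c'Δl = 21.92; W sinα = 109.0
Slice 6: Δl = 2.8/cos41.8° = 3.756 m; N'_6 = 242·cos41.8° − 12·3.756 = 135.3; c'Δl = 40.94; W sinα = 161.3
Slice 7: Δl = 2.1/cos54.1° = 3.581 m; N'_7 = 68·cos54.1° − 3·3.581 = 29.1; c'Δl = 39.04; W sinα = 55.1
Σc'Δl = 203.8 kN/m; ΣN' = 1111.6 kN/m; ΣW sinα = 610.4 kN/m
Resisting = 203.8 + 1111.6·tan20.8° = 203.8 + 422.3 = 626.1 kN/m
FS = 626.1 / 610.4 = 1.026

FS = 1.03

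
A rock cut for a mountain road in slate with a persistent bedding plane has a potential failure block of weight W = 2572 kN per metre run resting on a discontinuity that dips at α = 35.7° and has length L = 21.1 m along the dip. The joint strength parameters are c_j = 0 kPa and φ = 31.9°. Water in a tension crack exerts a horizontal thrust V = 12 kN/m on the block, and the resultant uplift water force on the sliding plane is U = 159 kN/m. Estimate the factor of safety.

Resolving the block weight along and normal to the plane and applying the Mohr–Coulomb strength on the joint:
N' = W cosα − U − V sinα = 2572·cos35.7° − 159 − 12·sin35.7° = 1922.7 kN/m
Driving force T = W sinα + V cosα = 2572·sin35.7° + 12·cos35.7° = 1510.6 kN/m
Resisting force R = c_j·L + N'·tanφ = 0·21.1 + 1922.7·tan31.9° = 0.0 + 1196.8 = 1196.8 kN/m
FS = R / T = 1196.8 / 1510.6 = 0.792

FS = 0.79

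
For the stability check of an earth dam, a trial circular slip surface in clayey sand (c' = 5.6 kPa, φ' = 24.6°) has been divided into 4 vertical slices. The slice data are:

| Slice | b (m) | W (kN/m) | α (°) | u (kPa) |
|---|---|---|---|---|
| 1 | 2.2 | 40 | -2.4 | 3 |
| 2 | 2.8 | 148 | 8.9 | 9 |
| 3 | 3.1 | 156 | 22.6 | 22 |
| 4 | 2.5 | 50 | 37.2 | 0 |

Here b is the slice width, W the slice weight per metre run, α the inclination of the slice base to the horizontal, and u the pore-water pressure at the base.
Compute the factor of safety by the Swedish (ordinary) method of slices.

Ordinary method of slices: FS = Σ[c'·Δl_i + (W_i cosα_i − u_i·Δl_i)·tanφ'] / Σ W_i sinα_i, with Δl_i = b_i / cosα_i.
Slice 1: Δl = 2.2/cos(-2.4°) = 2.202 m; N'_1 = 40·cos(-2.4°) − 3·2.202 = 33.4; c'Δl = 12.33; W sinα = -1.7
Slice 2: Δl = 2.8/cos8.9° = 2.834 m; N'_2 = 148·cos8.9° − 9·2.834 = 120.7; c'Δl = 15.87; W sinα = 22.9
Slice 3: Δl = 3.1/cos22.6° = 3.358 m; N'_3 = 156·cos22.6° − 22·3.358 = 70.1; c'Δl = 18.80; W sinα = 60.0
Slice 4: Δl = 2.5/cos37.2° = 3.139 m; N'_4 = 50·cos37.2° − 0·3.139 = 39.8; c'Δl = 17.58; W sinα = 30.2
Σc'Δl = 64.6 kN/m; ΣN' = 264.0 kN/m; ΣW sinα = 111.4 kN/m
Resisting = 64.6 + 264.0·tan24.6° = 64.6 + 120.9 = 185.5 kN/m
FS = 185.5 / 111.4 = 1.665

FS = 1.66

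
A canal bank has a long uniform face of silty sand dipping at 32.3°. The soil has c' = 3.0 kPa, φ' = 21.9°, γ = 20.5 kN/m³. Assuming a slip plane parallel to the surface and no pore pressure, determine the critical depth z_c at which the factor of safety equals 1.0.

Setting FS = 1.00 in FS = [c' + γz cos²β tanφ'] / [γz sinβ cosβ] and solving for z:
z = c' / [γ cosβ (FS·sinβ − cosβ·tanφ')]
  = 3.0 / [20.5·cos32.3°·(1.00·sin32.3° − cos32.3°·tan21.9°)]
  = 3.0 / [20.5·0.8453·(1.00·0.5344 − 0.8453·0.4020)]
  = 3.0 / 3.3713 = 0.890 m

z_c = 0.89 m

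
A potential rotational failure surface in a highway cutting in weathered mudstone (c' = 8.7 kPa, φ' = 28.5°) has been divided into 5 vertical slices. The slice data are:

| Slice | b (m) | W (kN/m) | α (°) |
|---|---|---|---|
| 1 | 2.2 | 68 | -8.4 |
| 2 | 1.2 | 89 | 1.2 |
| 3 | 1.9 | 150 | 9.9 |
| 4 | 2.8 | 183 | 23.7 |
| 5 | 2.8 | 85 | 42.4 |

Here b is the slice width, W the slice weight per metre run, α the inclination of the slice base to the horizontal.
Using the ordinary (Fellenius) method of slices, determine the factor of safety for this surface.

FS = 2.67

Ordinary method of slices: FS = Σ[c'·Δl_i + (W_i cosα_i)·tanφ'] / Σ W_i sinα_i, with Δl_i = b_i / cosα_i.
Slice 1: Δl = 2.2/cos(-8.4°) = 2.224 m; N'_1 = 68·cos(-8.4°) = 67.3; c'Δl = 19.35; W sinα = -9.9
Slice 2: Δl = 1.2/cos1.2° = 1.200 m; N'_2 = 89·cos1.2° = 89.0; c'Δl = 10.44; W sinα = 1.9
Slice 3: Δl = 1.9/cos9.9° = 1.929 m; N'_3 = 150·cos9.9° = 147.8; c'Δl = 16.78; W sinα = 25.8
Slice 4: Δl = 2.8/cos23.7° = 3.058 m; N'_4 = 183·cos23.7° = 167.6; c'Δl = 26.60; W sinα = 73.6
Slice 5: Δl = 2.8/cos42.4° = 3.792 m; N'_5 = 85·cos42.4° = 62.8; c'Δl = 32.99; W sinα = 57.3
Σc'Δl = 106.2 kN/m; ΣN' = 534.4 kN/m; ΣW sinα = 148.6 kN/m
Resisting = 106.2 + 534.4·tan28.5° = 106.2 + 290.1 = 396.3 kN/m
FS = 396.3 / 148.6 = 2.667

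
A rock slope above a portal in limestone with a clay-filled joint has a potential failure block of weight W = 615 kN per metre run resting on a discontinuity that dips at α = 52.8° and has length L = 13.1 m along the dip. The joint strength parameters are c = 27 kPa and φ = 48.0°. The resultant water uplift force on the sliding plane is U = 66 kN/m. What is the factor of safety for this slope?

FS = 1.42

Resolving the block weight along and normal to the plane and applying the Mohr–Coulomb strength on the joint:
N' = W cosα − U = 615·cos52.8° − 66 = 305.8 kN/m
Driving force T = W sinα = 615·sin52.8° = 489.9 kN/m
Resisting force R = c·L + N'·tanφ = 27·13.1 + 305.8·tan48.0° = 353.7 + 339.7 = 693.4 kN/m
FS = R / T = 693.4 / 489.9 = 1.415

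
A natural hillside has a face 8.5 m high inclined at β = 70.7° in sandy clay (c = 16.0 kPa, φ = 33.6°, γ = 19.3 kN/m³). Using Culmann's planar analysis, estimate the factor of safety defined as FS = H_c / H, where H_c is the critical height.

H_c = (4c/γ) · sinβ cosφ / [1 − cos(β − φ)]
    = (4·16.0/19.3) · sin70.7°·cos33.6° / [1 − cos37.1°]
    = 3.316 · 0.7861 / 0.2024 = 12.88 m
FS = H_c / H = 12.88 / 8.5 = 1.515

FS = 1.52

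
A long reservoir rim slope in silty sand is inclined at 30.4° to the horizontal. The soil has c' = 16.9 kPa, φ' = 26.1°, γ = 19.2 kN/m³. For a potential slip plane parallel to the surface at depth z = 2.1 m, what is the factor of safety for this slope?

FS = 1.80

For an infinite slope with a slip plane parallel to the surface (no pore pressure): FS = [c' + γz cos²β tanφ'] / [γz sinβ cosβ].
γz = 19.2·2.1 = 40.32 kN/m²
Numerator = 16.9 + 40.32·cos²30.4°·tan26.1° = 16.9 + 40.32·0.7439·0.4899 = 31.595 kPa
Denominator = 40.32·sin30.4°·cos30.4° = 40.32·0.5060·0.8625 = 17.598 kPa
FS = 31.595 / 17.598 = 1.795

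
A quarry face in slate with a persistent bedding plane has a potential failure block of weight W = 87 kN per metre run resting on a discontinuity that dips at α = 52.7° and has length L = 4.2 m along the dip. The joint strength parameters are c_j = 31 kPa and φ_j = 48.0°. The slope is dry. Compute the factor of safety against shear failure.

FS = 2.73

Resolving the block weight along and normal to the plane and applying the Mohr–Coulomb strength on the joint:
N' = W cosα = 87·cos52.7° = 52.7 kN/m
Driving force T = W sinα = 87·sin52.7° = 69.2 kN/m
Resisting force R = c_j·L + N'·tanφ_j = 31·4.2 + 52.7·tan48.0° = 130.2 + 58.6 = 188.8 kN/m
FS = R / T = 188.8 / 69.2 = 2.727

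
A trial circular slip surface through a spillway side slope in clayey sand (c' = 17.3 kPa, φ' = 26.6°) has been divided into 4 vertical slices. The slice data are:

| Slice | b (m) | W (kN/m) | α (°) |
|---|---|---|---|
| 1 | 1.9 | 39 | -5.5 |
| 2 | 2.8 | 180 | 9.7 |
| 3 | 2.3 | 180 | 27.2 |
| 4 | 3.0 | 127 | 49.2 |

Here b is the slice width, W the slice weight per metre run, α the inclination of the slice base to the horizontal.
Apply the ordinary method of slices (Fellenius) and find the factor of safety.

Ordinary method of slices: FS = Σ[c'·Δl_i + (W_i cosα_i)·tanφ'] / Σ W_i sinα_i, with Δl_i = b_i / cosα_i.
Slice 1: Δl = 1.9/cos(-5.5°) = 1.909 m; N'_1 = 39·cos(-5.5°) = 38.8; c'Δl = 33.02; W sinα = -3.7
Slice 2: Δl = 2.8/cos9.7° = 2.841 m; N'_2 = 180·cos9.7° = 177.4; c'Δl = 49.14; W sinα = 30.3
Slice 3: Δl = 2.3/cos27.2° = 2.586 m; N'_3 = 180·cos27.2° = 160.1; c'Δl = 44.74; W sinα = 82.3
Slice 4: Δl = 3.0/cos49.2° = 4.591 m; N'_4 = 127·cos49.2° = 83.0; c'Δl = 79.43; W sinα = 96.1
Σc'Δl = 206.3 kN/m; ΣN' = 459.3 kN/m; ΣW sinα = 205.0 kN/m
Resisting = 206.3 + 459.3·tan26.6° = 206.3 + 230.0 = 436.3 kN/m
FS = 436.3 / 205.0 = 2.128

FS = 2.13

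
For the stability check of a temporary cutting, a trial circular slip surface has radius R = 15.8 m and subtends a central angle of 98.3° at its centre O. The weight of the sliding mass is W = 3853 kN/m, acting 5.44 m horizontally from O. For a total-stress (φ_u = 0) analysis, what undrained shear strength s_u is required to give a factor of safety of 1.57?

s_u = 76.8 kPa

FS = s_u·L_a·R / (W·d), so s_u = FS·W·d / (L_a·R).
Arc length L_a = R·θ = 15.8·(98.3°·π/180) = 15.8·1.7157 = 27.11 m
s_u = 1.57·3853·5.44 / (27.11·15.8) = 32907.7 / 428.30 = 76.83 kPa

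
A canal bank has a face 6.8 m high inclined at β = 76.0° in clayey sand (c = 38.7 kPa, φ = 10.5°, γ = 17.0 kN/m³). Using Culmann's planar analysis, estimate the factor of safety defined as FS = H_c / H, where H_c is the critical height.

FS = 2.18

H_c = (4c/γ) · sinβ cosφ / [1 − cos(β − φ)]
    = (4·38.7/17.0) · sin76.0°·cos10.5° / [1 − cos65.5°]
    = 9.106 · 0.9540 / 0.5853 = 14.84 m
FS = H_c / H = 14.84 / 6.8 = 2.183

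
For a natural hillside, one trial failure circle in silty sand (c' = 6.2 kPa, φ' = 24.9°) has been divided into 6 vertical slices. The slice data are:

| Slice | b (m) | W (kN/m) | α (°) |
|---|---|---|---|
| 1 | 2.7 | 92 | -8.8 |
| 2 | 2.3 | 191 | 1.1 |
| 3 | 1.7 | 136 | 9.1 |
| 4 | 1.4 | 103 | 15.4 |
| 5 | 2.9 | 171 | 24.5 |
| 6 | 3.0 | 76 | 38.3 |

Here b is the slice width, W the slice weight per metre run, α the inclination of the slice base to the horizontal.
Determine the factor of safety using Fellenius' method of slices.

Ordinary method of slices: FS = Σ[c'·Δl_i + (W_i cosα_i)·tanφ'] / Σ W_i sinα_i, with Δl_i = b_i / cosα_i.
Slice 1: Δl = 2.7/cos(-8.8°) = 2.732 m; N'_1 = 92·cos(-8.8°) = 90.9; c'Δl = 16.94; W sinα = -14.1
Slice 2: Δl = 2.3/cos1.1° = 2.300 m; N'_2 = 191·cos1.1° = 191.0; c'Δl = 14.26; W sinα = 3.7
Slice 3: Δl = 1.7/cos9.1° = 1.722 m; N'_3 = 136·cos9.1° = 134.3; c'Δl = 10.67; W sinα = 21.5
Slice 4: Δl = 1.4/cos15.4° = 1.452 m; N'_4 = 103·cos15.4° = 99.3; c'Δl = 9.00; W sinα = 27.4
Slice 5: Δl = 2.9/cos24.5° = 3.187 m; N'_5 = 171·cos24.5° = 155.6; c'Δl = 19.76; W sinα = 70.9
Slice 6: Δl = 3.0/cos38.3° = 3.823 m; N'_6 = 76·cos38.3° = 59.6; c'Δl = 23.70; W sinα = 47.1
Σc'Δl = 94.3 kN/m; ΣN' = 730.7 kN/m; ΣW sinα = 156.5 kN/m
Resisting = 94.3 + 730.7·tan24.9° = 94.3 + 339.2 = 433.5 kN/m
FS = 433.5 / 156.5 = 2.771

FS = 2.77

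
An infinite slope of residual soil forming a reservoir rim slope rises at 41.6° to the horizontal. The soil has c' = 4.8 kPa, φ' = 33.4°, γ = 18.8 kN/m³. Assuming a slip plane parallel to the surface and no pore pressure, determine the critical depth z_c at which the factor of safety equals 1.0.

z_c = 2.00 m

Setting FS = 1.00 in FS = [c' + γz cos²β tanφ'] / [γz sinβ cosβ] and solving for z:
z = c' / [γ cosβ (FS·sinβ − cosβ·tanφ')]
  = 4.8 / [18.8·cos41.6°·(1.00·sin41.6° − cos41.6°·tan33.4°)]
  = 4.8 / [18.8·0.7478·(1.00·0.6639 − 0.7478·0.6594)]
  = 4.8 / 2.4018 = 1.998 m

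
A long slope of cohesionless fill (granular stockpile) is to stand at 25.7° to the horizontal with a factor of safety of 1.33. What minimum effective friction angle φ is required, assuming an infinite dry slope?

φ = 32.6°

FS = tanφ/tanβ ⇒ tanφ = FS · tanβ = 1.33 · tan25.7° = 0.6401
φ = arctan(0.6401) = 32.62°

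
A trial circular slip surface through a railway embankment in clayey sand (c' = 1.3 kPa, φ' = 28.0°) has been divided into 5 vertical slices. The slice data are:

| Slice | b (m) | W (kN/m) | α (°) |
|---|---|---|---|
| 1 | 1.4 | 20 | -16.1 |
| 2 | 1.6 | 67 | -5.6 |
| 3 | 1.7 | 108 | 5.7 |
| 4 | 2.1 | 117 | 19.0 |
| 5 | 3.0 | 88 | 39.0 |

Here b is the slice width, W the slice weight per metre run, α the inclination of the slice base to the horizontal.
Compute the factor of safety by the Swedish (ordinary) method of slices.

Ordinary method of slices: FS = Σ[c'·Δl_i + (W_i cosα_i)·tanφ'] / Σ W_i sinα_i, with Δl_i = b_i / cosα_i.
Slice 1: Δl = 1.4/cos(-16.1°) = 1.457 m; N'_1 = 20·cos(-16.1°) = 19.2; c'Δl = 1.89; W sinα = -5.5
Slice 2: Δl = 1.6/cos(-5.6°) = 1.608 m; N'_2 = 67·cos(-5.6°) = 66.7; c'Δl = 2.09; W sinα = -6.5
Slice 3: Δl = 1.7/cos5.7° = 1.708 m; N'_3 = 108·cos5.7° = 107.5; c'Δl = 2.22; W sinα = 10.7
Slice 4: Δl = 2.1/cos19.0° = 2.221 m; N'_4 = 117·cos19.0° = 110.6; c'Δl = 2.89; W sinα = 38.1
Slice 5: Δl = 3.0/cos39.0° = 3.860 m; N'_5 = 88·cos39.0° = 68.4; c'Δl = 5.02; W sinα = 55.4
Σc'Δl = 14.1 kN/m; ΣN' = 372.4 kN/m; ΣW sinα = 92.1 kN/m
Resisting = 14.1 + 372.4·tan28.0° = 14.1 + 198.0 = 212.1 kN/m
FS = 212.1 / 92.1 = 2.303

FS = 2.30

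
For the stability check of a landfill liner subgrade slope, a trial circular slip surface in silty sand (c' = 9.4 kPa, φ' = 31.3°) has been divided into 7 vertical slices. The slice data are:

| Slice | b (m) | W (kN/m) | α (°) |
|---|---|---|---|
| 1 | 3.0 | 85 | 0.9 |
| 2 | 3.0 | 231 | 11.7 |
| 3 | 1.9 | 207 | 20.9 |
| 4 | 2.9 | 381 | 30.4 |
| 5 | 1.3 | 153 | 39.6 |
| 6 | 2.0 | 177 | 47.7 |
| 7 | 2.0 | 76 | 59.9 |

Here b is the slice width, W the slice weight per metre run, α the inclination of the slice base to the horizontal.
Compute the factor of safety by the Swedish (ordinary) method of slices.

Ordinary method of slices: FS = Σ[c'·Δl_i + (W_i cosα_i)·tanφ'] / Σ W_i sinα_i, with Δl_i = b_i / cosα_i.
Slice 1: Δl = 3.0/cos0.9° = 3.000 m; N'_1 = 85·cos0.9° = 85.0; c'Δl = 28.20; W sinα = 1.3
Slice 2: Δl = 3.0/cos11.7° = 3.064 m; N'_2 = 231·cos11.7° = 226.2; c'Δl = 28.80; W sinα = 46.8
Slice 3: Δl = 1.9/cos20.9° = 2.034 m; N'_3 = 207·cos20.9° = 193.4; c'Δl = 19.12; W sinα = 73.8
Slice 4: Δl = 2.9/cos30.4° = 3.362 m; N'_4 = 381·cos30.4° = 328.6; c'Δl = 31.61; W sinα = 192.8
Slice 5: Δl = 1.3/cos39.6° = 1.687 m; N'_5 = 153·cos39.6° = 117.9; c'Δl = 15.86; W sinα = 97.5
Slice 6: Δl = 2.0/cos47.7° = 2.972 m; N'_6 = 177·cos47.7° = 119.1; c'Δl = 27.93; W sinα = 130.9
Slice 7: Δl = 2.0/cos59.9° = 3.988 m; N'_7 = 76·cos59.9° = 38.1; c'Δl = 37.49; W sinα = 65.8
Σc'Δl = 189.0 kN/m; ΣN' = 1108.3 kN/m; ΣW sinα = 609.0 kN/m
Resisting = 189.0 + 1108.3·tan31.3° = 189.0 + 673.9 = 862.9 kN/m
FS = 862.9 / 609.0 = 1.417

FS = 1.42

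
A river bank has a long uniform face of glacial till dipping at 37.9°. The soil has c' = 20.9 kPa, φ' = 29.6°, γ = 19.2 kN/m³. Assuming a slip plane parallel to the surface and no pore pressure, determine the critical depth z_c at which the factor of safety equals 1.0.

Setting FS = 1.00 in FS = [c' + γz cos²β tanφ'] / [γz sinβ cosβ] and solving for z:
z = c' / [γ cosβ (FS·sinβ − cosβ·tanφ')]
  = 20.9 / [19.2·cos37.9°·(1.00·sin37.9° − cos37.9°·tan29.6°)]
  = 20.9 / [19.2·0.7891·(1.00·0.6143 − 0.7891·0.5681)]
  = 20.9 / 2.5153 = 8.309 m

z_c = 8.31 m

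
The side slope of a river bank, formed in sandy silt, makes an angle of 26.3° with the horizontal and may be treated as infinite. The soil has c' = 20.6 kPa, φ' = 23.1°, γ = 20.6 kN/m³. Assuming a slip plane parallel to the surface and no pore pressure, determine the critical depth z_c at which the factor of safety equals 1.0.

z_c = 18.38 m

Setting FS = 1.00 in FS = [c' + γz cos²β tanφ'] / [γz sinβ cosβ] and solving for z:
z = c' / [γ cosβ (FS·sinβ − cosβ·tanφ')]
  = 20.6 / [20.6·cos26.3°·(1.00·sin26.3° − cos26.3°·tan23.1°)]
  = 20.6 / [20.6·0.8965·(1.00·0.4431 − 0.8965·0.4265)]
  = 20.6 / 1.1208 = 18.381 m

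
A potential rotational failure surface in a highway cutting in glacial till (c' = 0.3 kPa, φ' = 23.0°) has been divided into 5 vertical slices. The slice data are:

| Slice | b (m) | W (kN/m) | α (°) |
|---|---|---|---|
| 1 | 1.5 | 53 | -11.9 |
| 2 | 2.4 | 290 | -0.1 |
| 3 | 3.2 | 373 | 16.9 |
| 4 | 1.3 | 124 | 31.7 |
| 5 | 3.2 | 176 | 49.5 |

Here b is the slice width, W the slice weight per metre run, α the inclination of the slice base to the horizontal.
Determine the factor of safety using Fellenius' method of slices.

Ordinary method of slices: FS = Σ[c'·Δl_i + (W_i cosα_i)·tanφ'] / Σ W_i sinα_i, with Δl_i = b_i / cosα_i.
Slice 1: Δl = 1.5/cos(-11.9°) = 1.533 m; N'_1 = 53·cos(-11.9°) = 51.9; c'Δl = 0.46; W sinα = -10.9
Slice 2: Δl = 2.4/cos(-0.1°) = 2.400 m; N'_2 = 290·cos(-0.1°) = 290.0; c'Δl = 0.72; W sinα = -0.5
Slice 3: Δl = 3.2/cos16.9° = 3.344 m; N'_3 = 373·cos16.9° = 356.9; c'Δl = 1.00; W sinα = 108.4
Slice 4: Δl = 1.3/cos31.7° = 1.528 m; N'_4 = 124·cos31.7° = 105.5; c'Δl = 0.46; W sinα = 65.2
Slice 5: Δl = 3.2/cos49.5° = 4.927 m; N'_5 = 176·cos49.5° = 114.3; c'Δl = 1.48; W sinα = 133.8
Σc'Δl = 4.1 kN/m; ΣN' = 918.6 kN/m; ΣW sinα = 296.0 kN/m
Resisting = 4.1 + 918.6·tan23.0° = 4.1 + 389.9 = 394.0 kN/m
FS = 394.0 / 296.0 = 1.331

FS = 1.33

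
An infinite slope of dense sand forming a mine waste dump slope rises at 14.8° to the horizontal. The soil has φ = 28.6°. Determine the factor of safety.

For a dry cohesionless infinite slope the factor of safety is FS = tanφ / tanβ.
FS = tan28.6° / tan14.8° = 0.5452 / 0.2642 = 2.064

FS = 2.06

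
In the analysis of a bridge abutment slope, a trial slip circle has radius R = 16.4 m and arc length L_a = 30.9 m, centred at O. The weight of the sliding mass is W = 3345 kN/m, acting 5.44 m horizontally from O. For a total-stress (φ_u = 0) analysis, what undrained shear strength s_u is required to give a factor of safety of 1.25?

FS = s_u·L_a·R / (W·d), so s_u = FS·W·d / (L_a·R).
s_u = 1.25·3345·5.44 / (30.90·16.4) = 22746.0 / 506.76 = 44.89 kPa

s_u = 44.9 kPa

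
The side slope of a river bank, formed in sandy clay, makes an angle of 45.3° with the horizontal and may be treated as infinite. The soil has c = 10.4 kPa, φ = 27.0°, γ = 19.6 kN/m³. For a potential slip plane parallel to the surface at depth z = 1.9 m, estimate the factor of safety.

FS = 1.06

For an infinite slope with a slip plane parallel to the surface (no pore pressure): FS = [c + γz cos²β tanφ] / [γz sinβ cosβ].
γz = 19.6·1.9 = 37.24 kN/m²
Numerator = 10.4 + 37.24·cos²45.3°·tan27.0° = 10.4 + 37.24·0.4948·0.5095 = 19.788 kPa
Denominator = 37.24·sin45.3°·cos45.3° = 37.24·0.7108·0.7034 = 18.619 kPa
FS = 19.788 / 18.619 = 1.063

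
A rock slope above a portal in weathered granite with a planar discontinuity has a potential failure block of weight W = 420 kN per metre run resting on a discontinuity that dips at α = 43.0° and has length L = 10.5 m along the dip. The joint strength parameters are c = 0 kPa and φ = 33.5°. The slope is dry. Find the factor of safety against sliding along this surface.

Resolving the block weight along and normal to the plane and applying the Mohr–Coulomb strength on the joint:
N' = W cosα = 420·cos43.0° = 307.2 kN/m
Driving force T = W sinα = 420·sin43.0° = 286.4 kN/m
Resisting force R = c·L + N'·tanφ = 0·10.5 + 307.2·tan33.5° = 0.0 + 203.3 = 203.3 kN/m
FS = R / T = 203.3 / 286.4 = 0.710

FS = 0.71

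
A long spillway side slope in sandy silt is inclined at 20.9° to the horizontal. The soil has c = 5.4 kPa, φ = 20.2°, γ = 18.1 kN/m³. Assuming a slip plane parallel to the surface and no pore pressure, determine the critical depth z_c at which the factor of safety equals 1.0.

z_c = 24.53 m

Setting FS = 1.00 in FS = [c + γz cos²β tanφ] / [γz sinβ cosβ] and solving for z:
z = c / [γ cosβ (FS·sinβ − cosβ·tanφ)]
  = 5.4 / [18.1·cos20.9°·(1.00·sin20.9° − cos20.9°·tan20.2°)]
  = 5.4 / [18.1·0.9342·(1.00·0.3567 − 0.9342·0.3679)]
  = 5.4 / 0.2201 = 24.532 m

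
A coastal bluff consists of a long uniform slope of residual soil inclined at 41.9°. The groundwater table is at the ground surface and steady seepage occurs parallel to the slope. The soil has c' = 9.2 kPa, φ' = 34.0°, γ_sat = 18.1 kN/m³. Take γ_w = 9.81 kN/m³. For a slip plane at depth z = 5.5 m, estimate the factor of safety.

FS = 0.53

With seepage parallel to the slope and the water table at the surface, the effective normal stress on the slip plane uses the buoyant unit weight γ' = γ_sat − γ_w while the driving shear stress uses γ_sat:
FS = [c' + γ' z cos²β tanφ'] / [γ_sat z sinβ cosβ]
γ' = 18.1 − 9.81 = 8.29 kN/m³
Numerator = 9.2 + 8.29·5.5·cos²41.9°·tan34.0° = 9.2 + 8.29·5.5·0.5540·0.6745 = 26.238 kPa
Denominator = 18.1·5.5·sin41.9°·cos41.9° = 18.1·5.5·0.6678·0.7443 = 49.484 kPa
FS = 26.238 / 49.484 = 0.530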